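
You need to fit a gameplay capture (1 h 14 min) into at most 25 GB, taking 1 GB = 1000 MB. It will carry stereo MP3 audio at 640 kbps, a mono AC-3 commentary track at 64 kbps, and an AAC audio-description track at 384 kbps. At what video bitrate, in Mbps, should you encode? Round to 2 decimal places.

43.96 Mbps

Budget: 25 GB = 200000.0 Mb.
1 h 14 min = 74 min = 4440 s
Total bitrate budget: 200000.0 Mb / 4440 s = 45.045 Mbps.
Audio total: 640 + 64 + 384 = 1088 kbps = 1.088 Mbps.
Video: 45.045 − 1.088 = 43.957 Mbps.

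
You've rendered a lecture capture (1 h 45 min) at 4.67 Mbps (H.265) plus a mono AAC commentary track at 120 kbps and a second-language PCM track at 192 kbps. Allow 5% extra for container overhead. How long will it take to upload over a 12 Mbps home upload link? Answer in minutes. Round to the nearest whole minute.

1 h 45 min = 105 min = 6300 s
Audio total: 120 + 192 = 312 kbps = 0.312 Mbps.
Total bitrate: 4.982 Mbps.
File: 4.982 Mbps × 6300 s = 31386.6 Mb.
With 5% container overhead: ×1.05. → 32955.9 Mb.
At 12 Mbps: 32955.9 / 12 = 2746.3 s ≈ 45.8 minutes.

46 minutes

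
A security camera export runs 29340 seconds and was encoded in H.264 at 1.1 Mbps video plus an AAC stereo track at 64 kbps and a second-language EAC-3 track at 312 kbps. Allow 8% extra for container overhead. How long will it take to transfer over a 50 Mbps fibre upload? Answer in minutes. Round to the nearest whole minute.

Audio total: 64 + 312 = 376 kbps = 0.376 Mbps.
Total bitrate: 1.476 Mbps.
File: 1.476 Mbps × 29340 s = 43305.8 Mb.
With 8% container overhead: ×1.08. → 46770.3 Mb.
At 50 Mbps: 46770.3 / 50 = 935.4 s ≈ 15.6 minutes.

16 minutes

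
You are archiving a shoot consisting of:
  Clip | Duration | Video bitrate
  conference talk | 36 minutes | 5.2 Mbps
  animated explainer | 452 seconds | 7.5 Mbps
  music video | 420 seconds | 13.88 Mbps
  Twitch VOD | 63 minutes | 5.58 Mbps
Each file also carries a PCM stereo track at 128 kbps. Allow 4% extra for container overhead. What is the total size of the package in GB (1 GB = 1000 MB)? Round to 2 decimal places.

Audio: 128 kbps = 0.128 Mbps.
conference talk: 5.328 Mbps × 2160 s × 1.04 = 11968.8 Mb
animated explainer: 7.628 Mbps × 452 s × 1.04 = 3585.8 Mb
music video: 14.008 Mbps × 420 s × 1.04 = 6118.7 Mb
Twitch VOD: 5.708 Mbps × 3780 s × 1.04 = 22439.3 Mb
Total: 44112.6 Mb = 5514.1 MB.
= 5.514 GB.

5.51 GB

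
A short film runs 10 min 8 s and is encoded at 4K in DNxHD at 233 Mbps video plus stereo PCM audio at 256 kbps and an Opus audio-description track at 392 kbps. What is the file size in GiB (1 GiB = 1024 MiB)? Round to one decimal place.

16.5 GiB

10 min 8 s = 608 s
Audio total: 256 + 392 = 648 kbps = 0.648 Mbps.
Total bitrate: 233 + 0.648 = 233.648 Mbps.
Stream data: 233.648 Mbps × 608 s = 142058.0 Mb.
142,058 Mb = 17,757,248,000 bytes ÷ 1,073,741,824 = 16.54 GiB.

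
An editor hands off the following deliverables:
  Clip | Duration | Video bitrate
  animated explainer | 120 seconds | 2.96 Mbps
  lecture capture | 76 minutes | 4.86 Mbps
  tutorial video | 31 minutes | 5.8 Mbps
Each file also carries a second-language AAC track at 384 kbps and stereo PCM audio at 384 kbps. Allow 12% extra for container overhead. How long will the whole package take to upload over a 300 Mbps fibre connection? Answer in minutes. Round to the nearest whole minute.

Audio total: 384 + 384 = 768 kbps = 0.768 Mbps.
animated explainer: 3.728 Mbps × 120 s × 1.12 = 501.0 Mb
lecture capture: 5.628 Mbps × 4560 s × 1.12 = 28743.3 Mb
tutorial video: 6.568 Mbps × 1860 s × 1.12 = 13682.5 Mb
Total: 42926.8 Mb = 5365.9 MB.
At 300 Mbps: 42926.8 / 300 = 143 s ≈ 2.38 minutes.

2 minutes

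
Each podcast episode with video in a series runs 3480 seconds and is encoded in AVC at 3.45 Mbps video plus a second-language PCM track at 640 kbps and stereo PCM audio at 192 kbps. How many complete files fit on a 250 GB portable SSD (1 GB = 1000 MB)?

134

Audio total: 640 + 192 = 832 kbps = 0.832 Mbps.
Total bitrate: 4.282 Mbps.
Per item: 4.282 Mbps × 3480 s = 14,901 Mb = 1,863 MB.
Capacity: 250 GB = 2,000,000 Mb; 134.22 items → 134 complete.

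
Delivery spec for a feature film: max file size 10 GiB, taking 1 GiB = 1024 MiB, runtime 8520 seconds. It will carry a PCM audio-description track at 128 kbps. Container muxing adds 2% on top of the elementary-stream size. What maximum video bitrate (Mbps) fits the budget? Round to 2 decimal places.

9.76 Mbps

Budget: 10 GiB = 85899.3 Mb.
Stream payload after overhead: 85899.3 / 1.02 = 84215.0 Mb.
Total bitrate budget: 84215.0 Mb / 8520 s = 9.884 Mbps.
Audio: 128 kbps = 0.128 Mbps.
Video: 9.884 − 0.128 = 9.756 Mbps.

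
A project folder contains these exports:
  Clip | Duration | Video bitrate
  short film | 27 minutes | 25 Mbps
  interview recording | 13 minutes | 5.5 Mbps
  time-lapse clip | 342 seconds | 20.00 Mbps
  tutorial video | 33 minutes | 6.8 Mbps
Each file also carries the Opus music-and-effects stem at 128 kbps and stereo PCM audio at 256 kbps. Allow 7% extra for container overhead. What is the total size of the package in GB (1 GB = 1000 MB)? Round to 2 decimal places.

Audio total: 128 + 256 = 384 kbps = 0.384 Mbps.
short film: 25.384 Mbps × 1620 s × 1.07 = 44000.6 Mb
interview recording: 5.884 Mbps × 780 s × 1.07 = 4910.8 Mb
time-lapse clip: 20.384 Mbps × 342 s × 1.07 = 7459.3 Mb
tutorial video: 7.184 Mbps × 1980 s × 1.07 = 15220.0 Mb
Total: 71590.8 Mb = 8948.8 MB.
= 8.949 GB.

8.95 GB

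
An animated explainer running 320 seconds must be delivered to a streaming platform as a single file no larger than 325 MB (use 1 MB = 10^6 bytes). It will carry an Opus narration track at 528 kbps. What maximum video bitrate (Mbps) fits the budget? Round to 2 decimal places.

Budget: 325 MB = 2600.0 Mb.
Total bitrate budget: 2600.0 Mb / 320 s = 8.125 Mbps.
Audio: 528 kbps = 0.528 Mbps.
Video: 8.125 − 0.528 = 7.597 Mbps.

7.60 Mbps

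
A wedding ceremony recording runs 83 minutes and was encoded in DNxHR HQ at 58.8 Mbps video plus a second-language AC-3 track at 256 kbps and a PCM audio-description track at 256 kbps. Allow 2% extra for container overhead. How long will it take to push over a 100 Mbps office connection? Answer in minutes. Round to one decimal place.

83 min = 4980 s
Audio total: 256 + 256 = 512 kbps = 0.512 Mbps.
Total bitrate: 59.312 Mbps.
File: 59.312 Mbps × 4980 s = 295373.8 Mb.
With 2% container overhead: ×1.02. → 301281.2 Mb.
At 100 Mbps: 301281.2 / 100 = 3012.8 s ≈ 50.2 minutes.

50.2 minutes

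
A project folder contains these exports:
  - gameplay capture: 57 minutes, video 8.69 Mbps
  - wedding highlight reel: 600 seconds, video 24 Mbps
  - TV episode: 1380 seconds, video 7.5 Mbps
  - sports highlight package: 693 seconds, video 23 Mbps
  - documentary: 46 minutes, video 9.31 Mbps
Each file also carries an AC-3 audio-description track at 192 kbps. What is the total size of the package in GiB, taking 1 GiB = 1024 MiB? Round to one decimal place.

Audio: 192 kbps = 0.192 Mbps.
gameplay capture: 8.882 Mbps × 3420 s = 30376.4 Mb
wedding highlight reel: 24.192 Mbps × 600 s = 14515.2 Mb
TV episode: 7.692 Mbps × 1380 s = 10615.0 Mb
sports highlight package: 23.192 Mbps × 693 s = 16072.1 Mb
documentary: 9.502 Mbps × 2760 s = 26225.5 Mb
Total: 97804.2 Mb = 12225.5 MB.
= 11.39 GiB.

11.4 GiB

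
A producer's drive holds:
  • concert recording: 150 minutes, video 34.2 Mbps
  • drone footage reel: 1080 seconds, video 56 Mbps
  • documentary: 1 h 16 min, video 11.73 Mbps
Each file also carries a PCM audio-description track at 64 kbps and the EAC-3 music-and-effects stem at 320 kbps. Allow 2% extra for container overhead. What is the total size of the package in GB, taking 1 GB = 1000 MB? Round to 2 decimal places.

54.49 GB

Audio total: 64 + 320 = 384 kbps = 0.384 Mbps.
concert recording: 34.584 Mbps × 9000 s × 1.02 = 317481.1 Mb
drone footage reel: 56.384 Mbps × 1080 s × 1.02 = 62112.6 Mb
documentary: 12.114 Mbps × 4560 s × 1.02 = 56344.6 Mb
Total: 435938.4 Mb = 54492.3 MB.
= 54.49 GB.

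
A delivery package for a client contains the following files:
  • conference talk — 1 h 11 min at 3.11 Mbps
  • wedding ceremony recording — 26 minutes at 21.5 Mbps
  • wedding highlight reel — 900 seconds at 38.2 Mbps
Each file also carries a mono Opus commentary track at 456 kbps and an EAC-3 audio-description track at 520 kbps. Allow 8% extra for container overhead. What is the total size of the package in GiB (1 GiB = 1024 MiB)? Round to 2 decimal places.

11.03 GiB

Audio total: 456 + 520 = 976 kbps = 0.976 Mbps.
conference talk: 4.086 Mbps × 4260 s × 1.08 = 18798.9 Mb
wedding ceremony recording: 22.476 Mbps × 1560 s × 1.08 = 37867.6 Mb
wedding highlight reel: 39.176 Mbps × 900 s × 1.08 = 38079.1 Mb
Total: 94745.5 Mb = 11843.2 MB.
= 11.03 GiB.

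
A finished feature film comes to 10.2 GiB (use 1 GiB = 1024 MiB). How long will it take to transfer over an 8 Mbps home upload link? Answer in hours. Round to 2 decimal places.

3.04 hours

File: 10.2 GiB = 87617.3 Mb.
At 8 Mbps: 87617.3 / 8 = 10952.2 s ≈ 3.04 hours.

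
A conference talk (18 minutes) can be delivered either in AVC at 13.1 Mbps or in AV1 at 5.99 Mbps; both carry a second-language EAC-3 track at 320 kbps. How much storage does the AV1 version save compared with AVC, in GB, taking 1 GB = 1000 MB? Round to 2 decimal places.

0.96 GB

18 min = 1080 s
Audio: 320 kbps = 0.320 Mbps.
AVC: 13.420 Mbps × 1080 s = 14493.6 Mb = 1.812 GB.
AV1: 6.310 Mbps × 1080 s = 6814.8 Mb = 0.852 GB.
Saving: 1.812 − 0.852 = 0.960 GB.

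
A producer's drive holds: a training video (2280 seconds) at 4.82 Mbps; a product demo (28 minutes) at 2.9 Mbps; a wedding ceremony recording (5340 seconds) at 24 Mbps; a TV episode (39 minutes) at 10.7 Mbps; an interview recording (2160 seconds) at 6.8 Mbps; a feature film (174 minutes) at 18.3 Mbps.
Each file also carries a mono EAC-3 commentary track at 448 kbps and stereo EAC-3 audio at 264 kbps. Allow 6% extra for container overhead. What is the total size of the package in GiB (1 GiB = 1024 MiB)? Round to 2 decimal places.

Audio total: 448 + 264 = 712 kbps = 0.712 Mbps.
training video: 5.532 Mbps × 2280 s × 1.06 = 13369.7 Mb
product demo: 3.612 Mbps × 1680 s × 1.06 = 6432.2 Mb
wedding ceremony recording: 24.712 Mbps × 5340 s × 1.06 = 139879.8 Mb
TV episode: 11.412 Mbps × 2340 s × 1.06 = 28306.3 Mb
interview recording: 7.512 Mbps × 2160 s × 1.06 = 17199.5 Mb
feature film: 19.012 Mbps × 10440 s × 1.06 = 210394.4 Mb
Total: 415582.0 Mb = 51947.7 MB.
= 48.38 GiB.

48.38 GiB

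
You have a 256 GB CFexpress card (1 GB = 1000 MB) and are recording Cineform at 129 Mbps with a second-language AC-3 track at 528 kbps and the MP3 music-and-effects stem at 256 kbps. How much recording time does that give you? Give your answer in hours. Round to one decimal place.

4.4 hours

Audio total: 528 + 256 = 784 kbps = 0.784 Mbps.
Total bitrate: 129 + 0.784 = 129.784 Mbps.
Capacity: 256 GB = 2,048,000 Mb.
Recording time: 2,048,000 / 129.784 = 15,780 s ≈ 4.38 hours.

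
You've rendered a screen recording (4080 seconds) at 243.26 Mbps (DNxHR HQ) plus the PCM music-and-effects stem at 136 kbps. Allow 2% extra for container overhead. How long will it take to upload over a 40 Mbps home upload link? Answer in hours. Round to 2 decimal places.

7.03 hours

Audio: 136 kbps = 0.136 Mbps.
Total bitrate: 243.396 Mbps.
File: 243.396 Mbps × 4080 s = 993055.7 Mb.
With 2% container overhead: ×1.02. → 1012916.8 Mb.
At 40 Mbps: 1012916.8 / 40 = 25322.9 s ≈ 7.03 hours.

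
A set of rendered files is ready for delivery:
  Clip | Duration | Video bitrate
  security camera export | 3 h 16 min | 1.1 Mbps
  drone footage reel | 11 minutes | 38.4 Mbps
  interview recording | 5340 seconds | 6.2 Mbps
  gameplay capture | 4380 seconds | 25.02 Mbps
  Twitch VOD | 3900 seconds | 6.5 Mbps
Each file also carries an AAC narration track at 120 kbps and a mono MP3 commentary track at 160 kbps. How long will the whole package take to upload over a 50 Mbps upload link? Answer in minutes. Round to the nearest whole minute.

Audio total: 120 + 160 = 280 kbps = 0.280 Mbps.
security camera export: 1.380 Mbps × 11760 s = 16228.8 Mb
drone footage reel: 38.680 Mbps × 660 s = 25528.8 Mb
interview recording: 6.480 Mbps × 5340 s = 34603.2 Mb
gameplay capture: 25.300 Mbps × 4380 s = 110814.0 Mb
Twitch VOD: 6.780 Mbps × 3900 s = 26442.0 Mb
Total: 213616.8 Mb = 26702.1 MB.
At 50 Mbps: 213616.8 / 50 = 4272 s ≈ 71.2 minutes.

71 minutes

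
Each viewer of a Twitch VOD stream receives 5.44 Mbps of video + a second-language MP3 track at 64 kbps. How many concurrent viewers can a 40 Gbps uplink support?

7267

Audio: 64 kbps = 0.064 Mbps.
Per-viewer media rate: 5.504 Mbps.
40 Gbps = 40,000 Mbps; 40,000 / 5.504 = 7267.44 → 7267 viewers.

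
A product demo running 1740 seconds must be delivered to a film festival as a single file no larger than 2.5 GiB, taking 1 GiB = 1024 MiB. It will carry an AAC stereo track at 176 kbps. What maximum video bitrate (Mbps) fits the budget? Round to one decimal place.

12.2 Mbps

Budget: 2.5 GiB = 21474.8 Mb.
Total bitrate budget: 21474.8 Mb / 1740 s = 12.342 Mbps.
Audio: 176 kbps = 0.176 Mbps.
Video: 12.342 − 0.176 = 12.166 Mbps.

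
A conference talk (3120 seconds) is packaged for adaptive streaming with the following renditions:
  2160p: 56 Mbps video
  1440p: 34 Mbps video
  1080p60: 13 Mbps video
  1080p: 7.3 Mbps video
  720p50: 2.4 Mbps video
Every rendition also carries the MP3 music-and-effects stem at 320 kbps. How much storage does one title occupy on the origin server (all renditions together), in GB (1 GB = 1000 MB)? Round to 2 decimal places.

44.58 GB

Audio: 320 kbps = 0.320 Mbps.
Sum of rendition bitrates: (56+0.320) + (34+0.320) + (13+0.320) + (7.3+0.320) + (2.4+0.320) = 114.300 Mbps.
× 3120 s = 356,616 Mb = 44,577 MB = 44.58 GB.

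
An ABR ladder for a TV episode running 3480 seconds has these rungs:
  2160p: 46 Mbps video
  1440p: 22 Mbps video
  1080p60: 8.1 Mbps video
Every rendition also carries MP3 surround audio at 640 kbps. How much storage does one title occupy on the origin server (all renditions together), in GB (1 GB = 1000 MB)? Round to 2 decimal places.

33.94 GB

Audio: 640 kbps = 0.640 Mbps.
Sum of rendition bitrates: (46+0.640) + (22+0.640) + (8.1+0.640) = 78.020 Mbps.
× 3480 s = 271,510 Mb = 33,939 MB = 33.94 GB.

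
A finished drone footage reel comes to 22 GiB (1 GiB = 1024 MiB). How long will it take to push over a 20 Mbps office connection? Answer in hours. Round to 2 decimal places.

2.62 hours

File: 22 GiB = 188978.6 Mb.
At 20 Mbps: 188978.6 / 20 = 9448.9 s ≈ 2.62 hours.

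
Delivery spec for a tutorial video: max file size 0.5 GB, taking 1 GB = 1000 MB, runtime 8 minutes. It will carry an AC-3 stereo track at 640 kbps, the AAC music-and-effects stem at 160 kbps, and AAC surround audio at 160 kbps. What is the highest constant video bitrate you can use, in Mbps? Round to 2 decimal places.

Budget: 0.5 GB = 4000.0 Mb.
8 min = 480 s
Total bitrate budget: 4000.0 Mb / 480 s = 8.333 Mbps.
Audio total: 640 + 160 + 160 = 960 kbps = 0.960 Mbps.
Video: 8.333 − 0.960 = 7.373 Mbps.

7.37 Mbps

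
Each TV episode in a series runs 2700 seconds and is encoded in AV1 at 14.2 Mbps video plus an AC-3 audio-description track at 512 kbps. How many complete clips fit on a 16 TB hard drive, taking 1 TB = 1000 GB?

Audio: 512 kbps = 0.512 Mbps.
Total bitrate: 14.712 Mbps.
Per item: 14.712 Mbps × 2700 s = 39,722 Mb = 4,965 MB.
Capacity: 16 TB = 128,000,000 Mb; 3222.36 items → 3222 complete.

3222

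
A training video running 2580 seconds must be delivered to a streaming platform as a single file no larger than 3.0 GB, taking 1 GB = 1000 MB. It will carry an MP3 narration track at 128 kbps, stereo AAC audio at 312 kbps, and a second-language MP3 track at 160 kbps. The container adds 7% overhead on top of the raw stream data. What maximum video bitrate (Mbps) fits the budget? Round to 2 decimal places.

8.09 Mbps

Budget: 3.0 GB = 24000.0 Mb.
Stream payload after overhead: 24000.0 / 1.07 = 22429.9 Mb.
Total bitrate budget: 22429.9 Mb / 2580 s = 8.694 Mbps.
Audio total: 128 + 312 + 160 = 600 kbps = 0.600 Mbps.
Video: 8.694 − 0.600 = 8.094 Mbps.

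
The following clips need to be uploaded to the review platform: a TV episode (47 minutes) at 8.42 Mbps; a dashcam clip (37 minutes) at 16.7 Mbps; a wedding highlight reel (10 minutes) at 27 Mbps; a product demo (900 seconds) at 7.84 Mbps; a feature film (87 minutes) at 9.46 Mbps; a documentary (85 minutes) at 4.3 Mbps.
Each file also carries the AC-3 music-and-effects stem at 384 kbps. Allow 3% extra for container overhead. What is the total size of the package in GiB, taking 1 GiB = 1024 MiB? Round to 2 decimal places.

19.41 GiB

Audio: 384 kbps = 0.384 Mbps.
TV episode: 8.804 Mbps × 2820 s × 1.03 = 25572.1 Mb
dashcam clip: 17.084 Mbps × 2220 s × 1.03 = 39064.3 Mb
wedding highlight reel: 27.384 Mbps × 600 s × 1.03 = 16923.3 Mb
product demo: 8.224 Mbps × 900 s × 1.03 = 7623.6 Mb
feature film: 9.844 Mbps × 5220 s × 1.03 = 52927.3 Mb
documentary: 4.684 Mbps × 5100 s × 1.03 = 24605.1 Mb
Total: 166715.6 Mb = 20839.5 MB.
= 19.41 GiB.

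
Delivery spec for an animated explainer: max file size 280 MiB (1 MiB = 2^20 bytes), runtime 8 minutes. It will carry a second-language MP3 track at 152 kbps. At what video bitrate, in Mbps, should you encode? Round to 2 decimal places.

Budget: 280 MiB = 2348.8 Mb.
8 min = 480 s
Total bitrate budget: 2348.8 Mb / 480 s = 4.893 Mbps.
Audio: 152 kbps = 0.152 Mbps.
Video: 4.893 − 0.152 = 4.741 Mbps.

4.74 Mbps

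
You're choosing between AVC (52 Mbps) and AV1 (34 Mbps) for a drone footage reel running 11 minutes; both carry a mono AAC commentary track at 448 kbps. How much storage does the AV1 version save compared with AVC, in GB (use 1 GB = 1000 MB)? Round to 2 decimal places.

1.49 GB

11 min = 660 s
Audio: 448 kbps = 0.448 Mbps.
AVC: 52.448 Mbps × 660 s = 34615.7 Mb = 4.327 GB.
AV1: 34.448 Mbps × 660 s = 22735.7 Mb = 2.842 GB.
Saving: 4.327 − 2.842 = 1.485 GB.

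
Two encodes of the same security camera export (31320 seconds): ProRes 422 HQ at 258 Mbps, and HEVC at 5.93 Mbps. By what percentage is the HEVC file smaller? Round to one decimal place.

97.7%

ProRes 422 HQ: 258.000 Mbps × 31320 s = 8080560.0 Mb = 940.701 GiB.
HEVC: 5.930 Mbps × 31320 s = 185727.6 Mb = 21.622 GiB.
Reduction: (1 − 21.622/940.701) × 100 = 97.70%.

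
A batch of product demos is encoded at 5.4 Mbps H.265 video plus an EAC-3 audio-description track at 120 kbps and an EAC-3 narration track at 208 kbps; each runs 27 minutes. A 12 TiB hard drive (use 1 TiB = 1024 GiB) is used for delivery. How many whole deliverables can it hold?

27 min = 1620 s
Audio total: 120 + 208 = 328 kbps = 0.328 Mbps.
Total bitrate: 5.728 Mbps.
Per item: 5.728 Mbps × 1620 s = 9,279 Mb = 1,160 MB.
Capacity: 12 TiB = 105,553,116 Mb; 11375.04 items → 11375 complete.

11375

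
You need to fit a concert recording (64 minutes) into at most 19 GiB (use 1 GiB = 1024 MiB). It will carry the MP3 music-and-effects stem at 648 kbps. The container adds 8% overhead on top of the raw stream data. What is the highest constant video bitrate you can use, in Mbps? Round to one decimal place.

Budget: 19 GiB = 163208.8 Mb.
Stream payload after overhead: 163208.8 / 1.08 = 151119.2 Mb.
64 min = 3840 s
Total bitrate budget: 151119.2 Mb / 3840 s = 39.354 Mbps.
Audio: 648 kbps = 0.648 Mbps.
Video: 39.354 − 0.648 = 38.706 Mbps.

38.7 Mbps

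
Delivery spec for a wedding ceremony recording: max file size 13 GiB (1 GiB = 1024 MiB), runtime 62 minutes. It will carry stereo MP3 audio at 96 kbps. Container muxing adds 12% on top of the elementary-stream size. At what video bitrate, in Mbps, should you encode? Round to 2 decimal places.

Budget: 13 GiB = 111669.1 Mb.
Stream payload after overhead: 111669.1 / 1.12 = 99704.6 Mb.
62 min = 3720 s
Total bitrate budget: 99704.6 Mb / 3720 s = 26.802 Mbps.
Audio: 96 kbps = 0.096 Mbps.
Video: 26.802 − 0.096 = 26.706 Mbps.

26.71 Mbps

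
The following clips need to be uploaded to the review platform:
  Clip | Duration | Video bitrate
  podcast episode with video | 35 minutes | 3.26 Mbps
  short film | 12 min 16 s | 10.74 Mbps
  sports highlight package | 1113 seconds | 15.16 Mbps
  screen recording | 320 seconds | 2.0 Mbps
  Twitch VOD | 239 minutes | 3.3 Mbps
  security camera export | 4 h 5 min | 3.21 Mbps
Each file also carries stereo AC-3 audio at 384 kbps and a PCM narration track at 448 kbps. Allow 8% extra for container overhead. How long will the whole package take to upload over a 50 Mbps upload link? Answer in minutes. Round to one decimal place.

55.6 minutes

Audio total: 384 + 448 = 832 kbps = 0.832 Mbps.
podcast episode with video: 4.092 Mbps × 2100 s × 1.08 = 9280.7 Mb
short film: 11.572 Mbps × 736 s × 1.08 = 9198.4 Mb
sports highlight package: 15.992 Mbps × 1113 s × 1.08 = 19223.0 Mb
screen recording: 2.832 Mbps × 320 s × 1.08 = 978.7 Mb
Twitch VOD: 4.132 Mbps × 14340 s × 1.08 = 63993.1 Mb
security camera export: 4.042 Mbps × 14700 s × 1.08 = 64170.8 Mb
Total: 166844.7 Mb = 20855.6 MB.
At 50 Mbps: 166844.7 / 50 = 3337 s ≈ 55.6 minutes.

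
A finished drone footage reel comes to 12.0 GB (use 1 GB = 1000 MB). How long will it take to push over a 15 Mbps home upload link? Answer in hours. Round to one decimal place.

1.8 hours

File: 12.0 GB = 96000.0 Mb.
At 15 Mbps: 96000.0 / 15 = 6400.0 s ≈ 1.78 hours.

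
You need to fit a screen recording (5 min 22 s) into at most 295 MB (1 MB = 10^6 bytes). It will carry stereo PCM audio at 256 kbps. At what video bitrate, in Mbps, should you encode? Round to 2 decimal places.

Budget: 295 MB = 2360.0 Mb.
5 min 22 s = 322 s
Total bitrate budget: 2360.0 Mb / 322 s = 7.329 Mbps.
Audio: 256 kbps = 0.256 Mbps.
Video: 7.329 − 0.256 = 7.073 Mbps.

7.07 Mbps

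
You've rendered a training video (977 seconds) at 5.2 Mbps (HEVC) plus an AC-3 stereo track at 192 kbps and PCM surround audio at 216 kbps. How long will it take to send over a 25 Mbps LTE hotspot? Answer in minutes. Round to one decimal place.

3.7 minutes

Audio total: 192 + 216 = 408 kbps = 0.408 Mbps.
Total bitrate: 5.608 Mbps.
File: 5.608 Mbps × 977 s = 5479.0 Mb.
At 25 Mbps: 5479.0 / 25 = 219.2 s ≈ 3.65 minutes.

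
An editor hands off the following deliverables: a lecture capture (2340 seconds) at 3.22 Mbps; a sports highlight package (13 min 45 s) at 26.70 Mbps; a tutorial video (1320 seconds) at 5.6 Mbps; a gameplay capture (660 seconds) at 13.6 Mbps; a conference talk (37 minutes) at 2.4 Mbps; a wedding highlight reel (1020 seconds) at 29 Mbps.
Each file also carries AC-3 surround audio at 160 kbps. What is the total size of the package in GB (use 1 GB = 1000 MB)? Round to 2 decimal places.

10.27 GB

Audio: 160 kbps = 0.160 Mbps.
lecture capture: 3.380 Mbps × 2340 s = 7909.2 Mb
sports highlight package: 26.860 Mbps × 825 s = 22159.5 Mb
tutorial video: 5.760 Mbps × 1320 s = 7603.2 Mb
gameplay capture: 13.760 Mbps × 660 s = 9081.6 Mb
conference talk: 2.560 Mbps × 2220 s = 5683.2 Mb
wedding highlight reel: 29.160 Mbps × 1020 s = 29743.2 Mb
Total: 82179.9 Mb = 10272.5 MB.
= 10.27 GB.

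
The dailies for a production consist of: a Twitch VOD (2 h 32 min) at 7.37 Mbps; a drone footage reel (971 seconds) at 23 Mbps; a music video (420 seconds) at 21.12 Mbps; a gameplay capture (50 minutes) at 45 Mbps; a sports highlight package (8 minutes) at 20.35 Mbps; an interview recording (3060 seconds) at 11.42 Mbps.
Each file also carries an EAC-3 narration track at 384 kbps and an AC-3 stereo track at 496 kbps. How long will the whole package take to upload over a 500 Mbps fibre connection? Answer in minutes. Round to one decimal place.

9.8 minutes

Audio total: 384 + 496 = 880 kbps = 0.880 Mbps.
Twitch VOD: 8.250 Mbps × 9120 s = 75240.0 Mb
drone footage reel: 23.880 Mbps × 971 s = 23187.5 Mb
music video: 22.000 Mbps × 420 s = 9240.0 Mb
gameplay capture: 45.880 Mbps × 3000 s = 137640.0 Mb
sports highlight package: 21.230 Mbps × 480 s = 10190.4 Mb
interview recording: 12.300 Mbps × 3060 s = 37638.0 Mb
Total: 293135.9 Mb = 36642.0 MB.
At 500 Mbps: 293135.9 / 500 = 586 s ≈ 9.77 minutes.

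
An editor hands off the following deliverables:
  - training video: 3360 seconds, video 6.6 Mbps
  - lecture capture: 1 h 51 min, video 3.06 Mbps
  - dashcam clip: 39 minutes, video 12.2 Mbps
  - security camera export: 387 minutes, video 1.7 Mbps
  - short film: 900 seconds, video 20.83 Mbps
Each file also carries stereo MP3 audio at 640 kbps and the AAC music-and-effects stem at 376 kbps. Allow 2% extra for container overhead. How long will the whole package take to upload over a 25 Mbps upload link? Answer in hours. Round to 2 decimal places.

Audio total: 640 + 376 = 1016 kbps = 1.016 Mbps.
training video: 7.616 Mbps × 3360 s × 1.02 = 26101.6 Mb
lecture capture: 4.076 Mbps × 6660 s × 1.02 = 27689.1 Mb
dashcam clip: 13.216 Mbps × 2340 s × 1.02 = 31543.9 Mb
security camera export: 2.716 Mbps × 23220 s × 1.02 = 64326.8 Mb
short film: 21.846 Mbps × 900 s × 1.02 = 20054.6 Mb
Total: 169716.0 Mb = 21214.5 MB.
At 25 Mbps: 169716.0 / 25 = 6789 s ≈ 1.89 hours.

1.89 hours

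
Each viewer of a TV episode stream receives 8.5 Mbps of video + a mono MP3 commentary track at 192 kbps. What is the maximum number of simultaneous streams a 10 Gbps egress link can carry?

1150

Audio: 192 kbps = 0.192 Mbps.
Per-viewer media rate: 8.692 Mbps.
10 Gbps = 10,000 Mbps; 10,000 / 8.692 = 1150.48 → 1150 viewers.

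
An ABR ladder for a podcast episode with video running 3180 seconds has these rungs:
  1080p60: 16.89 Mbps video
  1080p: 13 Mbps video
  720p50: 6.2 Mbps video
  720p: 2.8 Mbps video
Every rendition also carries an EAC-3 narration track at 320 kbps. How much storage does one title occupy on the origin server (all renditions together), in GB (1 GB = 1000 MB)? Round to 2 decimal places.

Audio: 320 kbps = 0.320 Mbps.
Sum of rendition bitrates: (16.89+0.320) + (13+0.320) + (6.2+0.320) + (2.8+0.320) = 40.170 Mbps.
× 3180 s = 127,741 Mb = 15,968 MB = 15.97 GB.

15.97 GB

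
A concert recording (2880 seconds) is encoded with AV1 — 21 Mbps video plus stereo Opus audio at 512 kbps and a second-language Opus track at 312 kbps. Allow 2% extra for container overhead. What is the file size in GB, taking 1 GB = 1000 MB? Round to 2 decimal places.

Audio total: 512 + 312 = 824 kbps = 0.824 Mbps.
Total bitrate: 21 + 0.824 = 21.824 Mbps.
Stream data: 21.824 Mbps × 2880 s = 62853.1 Mb.
With 2% container overhead: ×1.02.
64,110 Mb ÷ 8 = 8,014 MB → 8.014 GB.

8.01 GB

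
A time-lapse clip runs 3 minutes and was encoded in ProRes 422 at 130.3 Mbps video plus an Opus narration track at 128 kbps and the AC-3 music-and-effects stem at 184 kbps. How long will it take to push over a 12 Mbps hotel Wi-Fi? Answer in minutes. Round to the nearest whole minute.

3 min = 180 s
Audio total: 128 + 184 = 312 kbps = 0.312 Mbps.
Total bitrate: 130.612 Mbps.
File: 130.612 Mbps × 180 s = 23510.2 Mb.
At 12 Mbps: 23510.2 / 12 = 1959.2 s ≈ 32.7 minutes.

33 minutes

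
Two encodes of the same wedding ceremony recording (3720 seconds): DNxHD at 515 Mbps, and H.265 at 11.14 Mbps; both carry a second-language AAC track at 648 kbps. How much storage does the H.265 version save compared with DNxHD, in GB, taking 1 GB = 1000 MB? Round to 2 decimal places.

Audio: 648 kbps = 0.648 Mbps.
DNxHD: 515.648 Mbps × 3720 s = 1918210.6 Mb = 239.776 GB.
H.265: 11.788 Mbps × 3720 s = 43851.4 Mb = 5.481 GB.
Saving: 239.776 − 5.481 = 234.295 GB.

234.29 GB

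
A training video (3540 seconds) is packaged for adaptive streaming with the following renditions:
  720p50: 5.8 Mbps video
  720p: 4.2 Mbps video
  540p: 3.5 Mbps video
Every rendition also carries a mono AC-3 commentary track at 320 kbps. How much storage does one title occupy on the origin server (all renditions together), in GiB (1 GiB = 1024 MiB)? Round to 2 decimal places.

Audio: 320 kbps = 0.320 Mbps.
Sum of rendition bitrates: (5.8+0.320) + (4.2+0.320) + (3.5+0.320) = 14.460 Mbps.
× 3540 s = 51,188 Mb = 6,399 MB = 5.959 GiB.

5.96 GiB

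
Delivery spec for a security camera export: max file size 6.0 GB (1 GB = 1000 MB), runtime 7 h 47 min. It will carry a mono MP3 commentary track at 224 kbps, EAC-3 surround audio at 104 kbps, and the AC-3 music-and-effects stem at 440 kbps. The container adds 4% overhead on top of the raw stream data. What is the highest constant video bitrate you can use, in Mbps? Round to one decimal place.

0.9 Mbps

Budget: 6.0 GB = 48000.0 Mb.
Stream payload after overhead: 48000.0 / 1.04 = 46153.8 Mb.
7 h 47 min = 467 min = 28020 s
Total bitrate budget: 46153.8 Mb / 28020 s = 1.647 Mbps.
Audio total: 224 + 104 + 440 = 768 kbps = 0.768 Mbps.
Video: 1.647 − 0.768 = 0.879 Mbps.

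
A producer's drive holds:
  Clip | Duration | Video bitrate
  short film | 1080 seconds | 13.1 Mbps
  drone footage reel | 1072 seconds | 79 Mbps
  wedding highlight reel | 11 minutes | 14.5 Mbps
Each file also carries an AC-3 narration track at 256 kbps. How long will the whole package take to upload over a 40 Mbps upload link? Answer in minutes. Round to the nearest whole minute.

45 minutes

Audio: 256 kbps = 0.256 Mbps.
short film: 13.356 Mbps × 1080 s = 14424.5 Mb
drone footage reel: 79.256 Mbps × 1072 s = 84962.4 Mb
wedding highlight reel: 14.756 Mbps × 660 s = 9739.0 Mb
Total: 109125.9 Mb = 13640.7 MB.
At 40 Mbps: 109125.9 / 40 = 2728 s ≈ 45.5 minutes.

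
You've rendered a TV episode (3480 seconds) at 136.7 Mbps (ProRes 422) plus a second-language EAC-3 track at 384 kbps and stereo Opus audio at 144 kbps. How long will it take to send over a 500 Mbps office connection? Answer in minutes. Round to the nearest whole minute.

Audio total: 384 + 144 = 528 kbps = 0.528 Mbps.
Total bitrate: 137.228 Mbps.
File: 137.228 Mbps × 3480 s = 477553.4 Mb.
At 500 Mbps: 477553.4 / 500 = 955.1 s ≈ 15.9 minutes.

16 minutes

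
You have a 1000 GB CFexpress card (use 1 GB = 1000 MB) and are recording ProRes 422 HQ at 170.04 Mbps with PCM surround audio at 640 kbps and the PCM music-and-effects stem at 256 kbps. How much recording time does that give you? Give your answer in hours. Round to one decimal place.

13.0 hours

Audio total: 640 + 256 = 896 kbps = 0.896 Mbps.
Total bitrate: 170.04 + 0.896 = 170.936 Mbps.
Capacity: 1000 GB = 8,000,000 Mb.
Recording time: 8,000,000 / 170.936 = 46,801 s ≈ 13.0 hours.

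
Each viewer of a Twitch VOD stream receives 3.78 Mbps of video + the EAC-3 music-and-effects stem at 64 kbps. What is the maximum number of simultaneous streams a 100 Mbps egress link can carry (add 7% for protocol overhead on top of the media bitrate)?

24

Audio: 64 kbps = 0.064 Mbps.
Per-viewer media rate: 3.844 Mbps.
On the wire with 7% overhead: 4.113 Mbps.
100 Mbps = 100.0 Mbps; 100.0 / 4.113 = 24.31 → 24 viewers.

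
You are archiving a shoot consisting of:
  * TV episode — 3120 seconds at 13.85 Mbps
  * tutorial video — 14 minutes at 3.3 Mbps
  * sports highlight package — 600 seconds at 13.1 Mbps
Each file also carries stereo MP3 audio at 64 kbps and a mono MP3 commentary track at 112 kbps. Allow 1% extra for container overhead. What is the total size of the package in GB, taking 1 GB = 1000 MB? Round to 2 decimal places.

Audio total: 64 + 112 = 176 kbps = 0.176 Mbps.
TV episode: 14.026 Mbps × 3120 s × 1.01 = 44198.7 Mb
tutorial video: 3.476 Mbps × 840 s × 1.01 = 2949.0 Mb
sports highlight package: 13.276 Mbps × 600 s × 1.01 = 8045.3 Mb
Total: 55193.0 Mb = 6899.1 MB.
= 6.899 GB.

6.90 GB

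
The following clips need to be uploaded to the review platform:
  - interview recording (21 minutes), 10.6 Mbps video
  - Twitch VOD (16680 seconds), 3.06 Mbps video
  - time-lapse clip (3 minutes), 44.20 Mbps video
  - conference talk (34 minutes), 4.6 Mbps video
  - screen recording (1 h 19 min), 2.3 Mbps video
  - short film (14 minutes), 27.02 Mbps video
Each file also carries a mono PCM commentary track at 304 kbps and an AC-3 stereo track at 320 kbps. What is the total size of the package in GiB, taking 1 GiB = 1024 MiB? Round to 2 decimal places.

Audio total: 304 + 320 = 624 kbps = 0.624 Mbps.
interview recording: 11.224 Mbps × 1260 s = 14142.2 Mb
Twitch VOD: 3.684 Mbps × 16680 s = 61449.1 Mb
time-lapse clip: 44.824 Mbps × 180 s = 8068.3 Mb
conference talk: 5.224 Mbps × 2040 s = 10657.0 Mb
screen recording: 2.924 Mbps × 4740 s = 13859.8 Mb
short film: 27.644 Mbps × 840 s = 23221.0 Mb
Total: 131397.4 Mb = 16424.7 MB.
= 15.30 GiB.

15.30 GiB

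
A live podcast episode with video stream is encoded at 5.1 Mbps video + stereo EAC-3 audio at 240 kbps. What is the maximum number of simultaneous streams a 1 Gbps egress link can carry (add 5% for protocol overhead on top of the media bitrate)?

178

Audio: 240 kbps = 0.240 Mbps.
Per-viewer media rate: 5.340 Mbps.
On the wire with 5% overhead: 5.607 Mbps.
1 Gbps = 1,000 Mbps; 1,000 / 5.607 = 178.35 → 178 viewers.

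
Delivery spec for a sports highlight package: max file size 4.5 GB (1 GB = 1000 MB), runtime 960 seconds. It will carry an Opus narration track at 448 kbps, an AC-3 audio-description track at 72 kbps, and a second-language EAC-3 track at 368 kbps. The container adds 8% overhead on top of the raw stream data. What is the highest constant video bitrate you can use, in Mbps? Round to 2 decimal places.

Budget: 4.5 GB = 36000.0 Mb.
Stream payload after overhead: 36000.0 / 1.08 = 33333.3 Mb.
Total bitrate budget: 33333.3 Mb / 960 s = 34.722 Mbps.
Audio total: 448 + 72 + 368 = 888 kbps = 0.888 Mbps.
Video: 34.722 − 0.888 = 33.834 Mbps.

33.83 Mbps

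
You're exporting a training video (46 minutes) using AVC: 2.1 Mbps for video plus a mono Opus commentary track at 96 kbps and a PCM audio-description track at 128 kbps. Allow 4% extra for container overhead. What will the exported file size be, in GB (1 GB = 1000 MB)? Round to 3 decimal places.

46 min = 2760 s
Audio total: 96 + 128 = 224 kbps = 0.224 Mbps.
Total bitrate: 2.1 + 0.224 = 2.324 Mbps.
Stream data: 2.324 Mbps × 2760 s = 6414.2 Mb.
With 4% container overhead: ×1.04.
6,671 Mb ÷ 8 = 833.9 MB → 0.8339 GB.

0.834 GB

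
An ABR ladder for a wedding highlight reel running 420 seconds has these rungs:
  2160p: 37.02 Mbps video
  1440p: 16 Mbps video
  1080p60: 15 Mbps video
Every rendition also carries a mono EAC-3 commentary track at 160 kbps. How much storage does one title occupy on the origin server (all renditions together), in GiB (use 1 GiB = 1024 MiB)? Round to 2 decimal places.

Audio: 160 kbps = 0.160 Mbps.
Sum of rendition bitrates: (37.02+0.160) + (16+0.160) + (15+0.160) = 68.500 Mbps.
× 420 s = 28,770 Mb = 3,596 MB = 3.349 GiB.

3.35 GiB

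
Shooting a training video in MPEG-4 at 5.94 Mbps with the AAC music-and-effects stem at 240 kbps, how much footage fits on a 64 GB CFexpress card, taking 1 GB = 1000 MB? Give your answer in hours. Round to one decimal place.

23.0 hours

Audio: 240 kbps = 0.240 Mbps.
Total bitrate: 5.94 + 0.240 = 6.180 Mbps.
Capacity: 64 GB = 512,000 Mb.
Recording time: 512,000 / 6.180 = 82,848 s ≈ 23.0 hours.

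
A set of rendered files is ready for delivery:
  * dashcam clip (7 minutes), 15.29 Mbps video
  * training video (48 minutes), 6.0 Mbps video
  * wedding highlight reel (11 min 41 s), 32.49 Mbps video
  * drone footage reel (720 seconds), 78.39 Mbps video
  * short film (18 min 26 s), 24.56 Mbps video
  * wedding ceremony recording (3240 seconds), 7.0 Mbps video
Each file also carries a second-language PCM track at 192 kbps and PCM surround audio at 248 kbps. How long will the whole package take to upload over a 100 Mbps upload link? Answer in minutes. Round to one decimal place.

Audio total: 192 + 248 = 440 kbps = 0.440 Mbps.
dashcam clip: 15.730 Mbps × 420 s = 6606.6 Mb
training video: 6.440 Mbps × 2880 s = 18547.2 Mb
wedding highlight reel: 32.930 Mbps × 701 s = 23083.9 Mb
drone footage reel: 78.830 Mbps × 720 s = 56757.6 Mb
short film: 25.000 Mbps × 1106 s = 27650.0 Mb
wedding ceremony recording: 7.440 Mbps × 3240 s = 24105.6 Mb
Total: 156750.9 Mb = 19593.9 MB.
At 100 Mbps: 156750.9 / 100 = 1568 s ≈ 26.1 minutes.

26.1 minutes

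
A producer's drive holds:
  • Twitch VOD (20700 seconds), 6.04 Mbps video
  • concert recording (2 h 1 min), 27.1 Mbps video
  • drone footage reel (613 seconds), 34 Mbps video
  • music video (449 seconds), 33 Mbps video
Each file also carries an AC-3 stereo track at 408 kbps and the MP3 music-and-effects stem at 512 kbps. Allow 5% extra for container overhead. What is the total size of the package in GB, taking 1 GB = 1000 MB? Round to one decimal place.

50.4 GB

Audio total: 408 + 512 = 920 kbps = 0.920 Mbps.
Twitch VOD: 6.960 Mbps × 20700 s × 1.05 = 151275.6 Mb
concert recording: 28.020 Mbps × 7260 s × 1.05 = 213596.5 Mb
drone footage reel: 34.920 Mbps × 613 s × 1.05 = 22476.3 Mb
music video: 33.920 Mbps × 449 s × 1.05 = 15991.6 Mb
Total: 403339.9 Mb = 50417.5 MB.
= 50.42 GB.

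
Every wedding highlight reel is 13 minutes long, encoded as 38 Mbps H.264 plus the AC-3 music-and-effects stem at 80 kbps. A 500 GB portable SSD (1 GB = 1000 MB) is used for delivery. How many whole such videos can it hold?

134

13 min = 780 s
Audio: 80 kbps = 0.080 Mbps.
Total bitrate: 38.080 Mbps.
Per item: 38.080 Mbps × 780 s = 29,702 Mb = 3,713 MB.
Capacity: 500 GB = 4,000,000 Mb; 134.67 items → 134 complete.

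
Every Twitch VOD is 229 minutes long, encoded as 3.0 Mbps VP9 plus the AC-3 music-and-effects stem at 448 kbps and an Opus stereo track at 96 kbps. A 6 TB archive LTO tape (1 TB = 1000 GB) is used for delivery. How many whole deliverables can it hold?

985

229 min = 13740 s
Audio total: 448 + 96 = 544 kbps = 0.544 Mbps.
Total bitrate: 3.544 Mbps.
Per item: 3.544 Mbps × 13740 s = 48,695 Mb = 6,087 MB.
Capacity: 6 TB = 48,000,000 Mb; 985.74 items → 985 complete.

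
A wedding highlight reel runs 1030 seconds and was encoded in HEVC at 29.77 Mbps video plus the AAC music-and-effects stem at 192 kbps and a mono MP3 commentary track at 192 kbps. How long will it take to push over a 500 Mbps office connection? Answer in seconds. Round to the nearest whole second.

Audio total: 192 + 192 = 384 kbps = 0.384 Mbps.
Total bitrate: 30.154 Mbps.
File: 30.154 Mbps × 1030 s = 31058.6 Mb.
At 500 Mbps: 31058.6 / 500 = 62.1 s ≈ 62.1 seconds.

62 seconds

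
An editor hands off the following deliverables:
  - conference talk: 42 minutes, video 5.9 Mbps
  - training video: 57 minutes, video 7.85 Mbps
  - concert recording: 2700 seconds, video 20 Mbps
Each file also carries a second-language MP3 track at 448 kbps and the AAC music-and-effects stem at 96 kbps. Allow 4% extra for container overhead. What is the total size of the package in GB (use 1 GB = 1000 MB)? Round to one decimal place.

Audio total: 448 + 96 = 544 kbps = 0.544 Mbps.
conference talk: 6.444 Mbps × 2520 s × 1.04 = 16888.4 Mb
training video: 8.394 Mbps × 3420 s × 1.04 = 29855.8 Mb
concert recording: 20.544 Mbps × 2700 s × 1.04 = 57687.6 Mb
Total: 104431.8 Mb = 13054.0 MB.
= 13.05 GB.

13.1 GB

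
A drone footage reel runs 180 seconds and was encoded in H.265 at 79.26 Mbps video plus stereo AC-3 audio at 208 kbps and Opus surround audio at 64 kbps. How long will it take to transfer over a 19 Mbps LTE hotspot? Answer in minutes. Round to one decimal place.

Audio total: 208 + 64 = 272 kbps = 0.272 Mbps.
Total bitrate: 79.532 Mbps.
File: 79.532 Mbps × 180 s = 14315.8 Mb.
At 19 Mbps: 14315.8 / 19 = 753.5 s ≈ 12.6 minutes.

12.6 minutes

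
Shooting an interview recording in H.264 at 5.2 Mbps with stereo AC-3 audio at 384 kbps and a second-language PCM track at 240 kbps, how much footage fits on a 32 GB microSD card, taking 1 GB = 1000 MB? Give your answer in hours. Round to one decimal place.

12.2 hours

Audio total: 384 + 240 = 624 kbps = 0.624 Mbps.
Total bitrate: 5.2 + 0.624 = 5.824 Mbps.
Capacity: 32 GB = 256,000 Mb.
Recording time: 256,000 / 5.824 = 43,956 s ≈ 12.2 hours.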